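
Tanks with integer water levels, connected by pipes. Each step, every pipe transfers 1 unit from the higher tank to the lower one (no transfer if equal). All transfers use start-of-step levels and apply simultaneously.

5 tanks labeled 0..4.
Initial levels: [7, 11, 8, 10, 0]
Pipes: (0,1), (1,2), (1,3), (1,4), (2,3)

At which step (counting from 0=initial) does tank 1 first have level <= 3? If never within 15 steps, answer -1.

Answer: -1

Derivation:
Step 1: flows [1->0,1->2,1->3,1->4,3->2] -> levels [8 7 10 10 1]
Step 2: flows [0->1,2->1,3->1,1->4,2=3] -> levels [7 9 9 9 2]
Step 3: flows [1->0,1=2,1=3,1->4,2=3] -> levels [8 7 9 9 3]
Step 4: flows [0->1,2->1,3->1,1->4,2=3] -> levels [7 9 8 8 4]
Step 5: flows [1->0,1->2,1->3,1->4,2=3] -> levels [8 5 9 9 5]
Step 6: flows [0->1,2->1,3->1,1=4,2=3] -> levels [7 8 8 8 5]
Step 7: flows [1->0,1=2,1=3,1->4,2=3] -> levels [8 6 8 8 6]
Step 8: flows [0->1,2->1,3->1,1=4,2=3] -> levels [7 9 7 7 6]
Step 9: flows [1->0,1->2,1->3,1->4,2=3] -> levels [8 5 8 8 7]
Step 10: flows [0->1,2->1,3->1,4->1,2=3] -> levels [7 9 7 7 6]
  -> period-2 cycle (repeats step 8); tank 1 never drops to <=3
Tank 1 never reaches <=3 within 15 steps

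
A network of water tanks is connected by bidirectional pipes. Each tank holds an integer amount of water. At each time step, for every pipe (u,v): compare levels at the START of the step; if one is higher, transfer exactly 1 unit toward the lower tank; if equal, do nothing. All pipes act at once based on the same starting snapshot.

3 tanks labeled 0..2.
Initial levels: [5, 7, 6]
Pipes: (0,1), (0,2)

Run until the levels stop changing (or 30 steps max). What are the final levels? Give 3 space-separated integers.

Answer: 5 7 6

Derivation:
Step 1: flows [1->0,2->0] -> levels [7 6 5]
Step 2: flows [0->1,0->2] -> levels [5 7 6]
  -> period-2 cycle: step 2 state = step 0 state; never stabilizes
  -> state at step 30: (30-0) mod 2 = 0, same as step 0 -> [5 7 6]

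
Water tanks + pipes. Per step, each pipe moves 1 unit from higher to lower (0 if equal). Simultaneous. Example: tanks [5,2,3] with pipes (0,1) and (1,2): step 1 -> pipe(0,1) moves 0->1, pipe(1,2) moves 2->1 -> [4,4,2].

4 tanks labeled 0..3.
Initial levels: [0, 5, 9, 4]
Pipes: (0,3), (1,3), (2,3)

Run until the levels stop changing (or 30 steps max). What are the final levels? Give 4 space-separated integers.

Step 1: flows [3->0,1->3,2->3] -> levels [1 4 8 5]
Step 2: flows [3->0,3->1,2->3] -> levels [2 5 7 4]
Step 3: flows [3->0,1->3,2->3] -> levels [3 4 6 5]
Step 4: flows [3->0,3->1,2->3] -> levels [4 5 5 4]
Step 5: flows [0=3,1->3,2->3] -> levels [4 4 4 6]
Step 6: flows [3->0,3->1,3->2] -> levels [5 5 5 3]
Step 7: flows [0->3,1->3,2->3] -> levels [4 4 4 6]
  -> period-2 cycle: step 7 state = step 5 state; never stabilizes
  -> state at step 30: (30-5) mod 2 = 1, same as step 6 -> [5 5 5 3]

Answer: 5 5 5 3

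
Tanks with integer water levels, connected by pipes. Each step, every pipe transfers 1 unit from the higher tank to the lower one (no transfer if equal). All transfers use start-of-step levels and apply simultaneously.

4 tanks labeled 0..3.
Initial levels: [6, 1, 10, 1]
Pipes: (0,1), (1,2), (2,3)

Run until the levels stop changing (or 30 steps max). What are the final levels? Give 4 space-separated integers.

Step 1: flows [0->1,2->1,2->3] -> levels [5 3 8 2]
Step 2: flows [0->1,2->1,2->3] -> levels [4 5 6 3]
Step 3: flows [1->0,2->1,2->3] -> levels [5 5 4 4]
Step 4: flows [0=1,1->2,2=3] -> levels [5 4 5 4]
Step 5: flows [0->1,2->1,2->3] -> levels [4 6 3 5]
Step 6: flows [1->0,1->2,3->2] -> levels [5 4 5 4]
  -> period-2 cycle: step 6 state = step 4 state; never stabilizes
  -> state at step 30: (30-4) mod 2 = 0, same as step 4 -> [5 4 5 4]

Answer: 5 4 5 4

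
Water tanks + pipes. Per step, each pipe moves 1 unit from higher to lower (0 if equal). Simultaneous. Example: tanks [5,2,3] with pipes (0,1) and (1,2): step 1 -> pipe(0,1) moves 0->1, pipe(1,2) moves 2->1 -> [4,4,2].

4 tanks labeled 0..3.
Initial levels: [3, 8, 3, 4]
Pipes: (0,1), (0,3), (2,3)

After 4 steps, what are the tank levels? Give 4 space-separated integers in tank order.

Step 1: flows [1->0,3->0,3->2] -> levels [5 7 4 2]
Step 2: flows [1->0,0->3,2->3] -> levels [5 6 3 4]
Step 3: flows [1->0,0->3,3->2] -> levels [5 5 4 4]
Step 4: flows [0=1,0->3,2=3] -> levels [4 5 4 5]

Answer: 4 5 4 5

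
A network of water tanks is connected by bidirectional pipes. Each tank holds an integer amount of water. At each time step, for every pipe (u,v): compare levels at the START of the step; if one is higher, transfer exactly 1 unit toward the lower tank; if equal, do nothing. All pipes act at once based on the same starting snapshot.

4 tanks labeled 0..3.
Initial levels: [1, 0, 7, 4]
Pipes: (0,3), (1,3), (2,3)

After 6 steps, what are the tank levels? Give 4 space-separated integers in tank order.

Answer: 3 3 4 2

Derivation:
Step 1: flows [3->0,3->1,2->3] -> levels [2 1 6 3]
Step 2: flows [3->0,3->1,2->3] -> levels [3 2 5 2]
Step 3: flows [0->3,1=3,2->3] -> levels [2 2 4 4]
Step 4: flows [3->0,3->1,2=3] -> levels [3 3 4 2]
Step 5: flows [0->3,1->3,2->3] -> levels [2 2 3 5]
Step 6: flows [3->0,3->1,3->2] -> levels [3 3 4 2]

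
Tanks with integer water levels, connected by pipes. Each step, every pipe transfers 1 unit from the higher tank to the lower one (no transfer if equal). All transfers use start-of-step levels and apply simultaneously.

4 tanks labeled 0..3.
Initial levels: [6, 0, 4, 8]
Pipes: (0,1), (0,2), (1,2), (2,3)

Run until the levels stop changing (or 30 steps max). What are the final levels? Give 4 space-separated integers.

Step 1: flows [0->1,0->2,2->1,3->2] -> levels [4 2 5 7]
Step 2: flows [0->1,2->0,2->1,3->2] -> levels [4 4 4 6]
Step 3: flows [0=1,0=2,1=2,3->2] -> levels [4 4 5 5]
Step 4: flows [0=1,2->0,2->1,2=3] -> levels [5 5 3 5]
Step 5: flows [0=1,0->2,1->2,3->2] -> levels [4 4 6 4]
Step 6: flows [0=1,2->0,2->1,2->3] -> levels [5 5 3 5]
  -> period-2 cycle: step 6 state = step 4 state; never stabilizes
  -> state at step 30: (30-4) mod 2 = 0, same as step 4 -> [5 5 3 5]

Answer: 5 5 3 5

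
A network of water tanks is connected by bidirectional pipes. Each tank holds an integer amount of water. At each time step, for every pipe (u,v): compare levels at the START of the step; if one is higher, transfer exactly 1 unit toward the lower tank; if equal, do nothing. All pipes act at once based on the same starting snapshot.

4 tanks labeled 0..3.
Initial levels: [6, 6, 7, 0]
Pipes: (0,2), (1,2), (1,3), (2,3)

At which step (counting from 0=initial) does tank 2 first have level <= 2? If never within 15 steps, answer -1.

Step 1: flows [2->0,2->1,1->3,2->3] -> levels [7 6 4 2]
Step 2: flows [0->2,1->2,1->3,2->3] -> levels [6 4 5 4]
Step 3: flows [0->2,2->1,1=3,2->3] -> levels [5 5 4 5]
Step 4: flows [0->2,1->2,1=3,3->2] -> levels [4 4 7 4]
Step 5: flows [2->0,2->1,1=3,2->3] -> levels [5 5 4 5]
  -> period-2 cycle (repeats step 3); tank 2 never drops to <=2
Tank 2 never reaches <=2 within 15 steps

Answer: -1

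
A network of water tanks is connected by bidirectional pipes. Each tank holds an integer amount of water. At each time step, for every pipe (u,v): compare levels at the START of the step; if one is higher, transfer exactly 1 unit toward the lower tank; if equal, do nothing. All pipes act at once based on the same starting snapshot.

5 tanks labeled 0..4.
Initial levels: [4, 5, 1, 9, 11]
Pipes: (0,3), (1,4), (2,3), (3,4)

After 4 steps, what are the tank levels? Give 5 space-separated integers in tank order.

Answer: 6 7 5 6 6

Derivation:
Step 1: flows [3->0,4->1,3->2,4->3] -> levels [5 6 2 8 9]
Step 2: flows [3->0,4->1,3->2,4->3] -> levels [6 7 3 7 7]
Step 3: flows [3->0,1=4,3->2,3=4] -> levels [7 7 4 5 7]
Step 4: flows [0->3,1=4,3->2,4->3] -> levels [6 7 5 6 6]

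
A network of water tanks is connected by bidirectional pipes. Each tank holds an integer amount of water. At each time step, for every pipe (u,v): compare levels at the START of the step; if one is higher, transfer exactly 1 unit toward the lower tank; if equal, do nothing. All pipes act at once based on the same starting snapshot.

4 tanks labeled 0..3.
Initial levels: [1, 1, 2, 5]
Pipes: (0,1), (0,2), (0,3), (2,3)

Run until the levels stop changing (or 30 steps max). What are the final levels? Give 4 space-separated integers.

Answer: 1 2 3 3

Derivation:
Step 1: flows [0=1,2->0,3->0,3->2] -> levels [3 1 2 3]
Step 2: flows [0->1,0->2,0=3,3->2] -> levels [1 2 4 2]
Step 3: flows [1->0,2->0,3->0,2->3] -> levels [4 1 2 2]
Step 4: flows [0->1,0->2,0->3,2=3] -> levels [1 2 3 3]
Step 5: flows [1->0,2->0,3->0,2=3] -> levels [4 1 2 2]
  -> period-2 cycle: step 5 state = step 3 state; never stabilizes
  -> state at step 30: (30-3) mod 2 = 1, same as step 4 -> [1 2 3 3]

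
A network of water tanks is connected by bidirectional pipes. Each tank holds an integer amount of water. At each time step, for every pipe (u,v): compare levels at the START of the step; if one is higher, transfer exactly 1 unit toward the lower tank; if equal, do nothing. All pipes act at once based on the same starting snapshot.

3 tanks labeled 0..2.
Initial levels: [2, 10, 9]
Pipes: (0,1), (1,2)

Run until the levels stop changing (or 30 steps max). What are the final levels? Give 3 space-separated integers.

Step 1: flows [1->0,1->2] -> levels [3 8 10]
Step 2: flows [1->0,2->1] -> levels [4 8 9]
Step 3: flows [1->0,2->1] -> levels [5 8 8]
Step 4: flows [1->0,1=2] -> levels [6 7 8]
Step 5: flows [1->0,2->1] -> levels [7 7 7]
Step 6: flows [0=1,1=2] -> levels [7 7 7]
  -> stable (no change)

Answer: 7 7 7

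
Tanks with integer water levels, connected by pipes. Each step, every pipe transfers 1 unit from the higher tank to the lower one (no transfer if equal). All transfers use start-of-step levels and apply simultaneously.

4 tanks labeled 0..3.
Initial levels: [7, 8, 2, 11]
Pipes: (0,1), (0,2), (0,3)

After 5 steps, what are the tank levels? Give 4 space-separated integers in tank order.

Answer: 8 7 6 7

Derivation:
Step 1: flows [1->0,0->2,3->0] -> levels [8 7 3 10]
Step 2: flows [0->1,0->2,3->0] -> levels [7 8 4 9]
Step 3: flows [1->0,0->2,3->0] -> levels [8 7 5 8]
Step 4: flows [0->1,0->2,0=3] -> levels [6 8 6 8]
Step 5: flows [1->0,0=2,3->0] -> levels [8 7 6 7]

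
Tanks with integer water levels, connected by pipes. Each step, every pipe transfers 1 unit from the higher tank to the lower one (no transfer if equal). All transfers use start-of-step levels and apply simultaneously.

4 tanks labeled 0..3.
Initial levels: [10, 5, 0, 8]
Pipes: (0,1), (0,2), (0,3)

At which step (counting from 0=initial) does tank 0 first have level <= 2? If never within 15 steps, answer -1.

Answer: -1

Derivation:
Step 1: flows [0->1,0->2,0->3] -> levels [7 6 1 9]
Step 2: flows [0->1,0->2,3->0] -> levels [6 7 2 8]
Step 3: flows [1->0,0->2,3->0] -> levels [7 6 3 7]
Step 4: flows [0->1,0->2,0=3] -> levels [5 7 4 7]
Step 5: flows [1->0,0->2,3->0] -> levels [6 6 5 6]
Step 6: flows [0=1,0->2,0=3] -> levels [5 6 6 6]
Step 7: flows [1->0,2->0,3->0] -> levels [8 5 5 5]
Step 8: flows [0->1,0->2,0->3] -> levels [5 6 6 6]
  -> period-2 cycle (repeats step 6); tank 0 never drops to <=2
Tank 0 never reaches <=2 within 15 steps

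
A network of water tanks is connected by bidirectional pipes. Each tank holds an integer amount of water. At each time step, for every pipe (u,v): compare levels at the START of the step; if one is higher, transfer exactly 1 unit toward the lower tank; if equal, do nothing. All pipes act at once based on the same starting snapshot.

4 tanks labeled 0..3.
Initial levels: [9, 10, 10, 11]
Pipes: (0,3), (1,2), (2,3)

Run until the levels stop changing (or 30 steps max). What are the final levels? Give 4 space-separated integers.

Step 1: flows [3->0,1=2,3->2] -> levels [10 10 11 9]
Step 2: flows [0->3,2->1,2->3] -> levels [9 11 9 11]
Step 3: flows [3->0,1->2,3->2] -> levels [10 10 11 9]
  -> period-2 cycle: step 3 state = step 1 state; never stabilizes
  -> state at step 30: (30-1) mod 2 = 1, same as step 2 -> [9 11 9 11]

Answer: 9 11 9 11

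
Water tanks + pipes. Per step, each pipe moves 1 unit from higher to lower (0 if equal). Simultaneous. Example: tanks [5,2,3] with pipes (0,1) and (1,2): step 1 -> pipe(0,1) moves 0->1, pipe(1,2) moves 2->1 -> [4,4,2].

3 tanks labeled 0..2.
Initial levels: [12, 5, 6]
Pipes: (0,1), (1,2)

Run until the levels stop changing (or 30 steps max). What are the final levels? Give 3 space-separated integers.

Answer: 7 9 7

Derivation:
Step 1: flows [0->1,2->1] -> levels [11 7 5]
Step 2: flows [0->1,1->2] -> levels [10 7 6]
Step 3: flows [0->1,1->2] -> levels [9 7 7]
Step 4: flows [0->1,1=2] -> levels [8 8 7]
Step 5: flows [0=1,1->2] -> levels [8 7 8]
Step 6: flows [0->1,2->1] -> levels [7 9 7]
Step 7: flows [1->0,1->2] -> levels [8 7 8]
  -> period-2 cycle: step 7 state = step 5 state; never stabilizes
  -> state at step 30: (30-5) mod 2 = 1, same as step 6 -> [7 9 7]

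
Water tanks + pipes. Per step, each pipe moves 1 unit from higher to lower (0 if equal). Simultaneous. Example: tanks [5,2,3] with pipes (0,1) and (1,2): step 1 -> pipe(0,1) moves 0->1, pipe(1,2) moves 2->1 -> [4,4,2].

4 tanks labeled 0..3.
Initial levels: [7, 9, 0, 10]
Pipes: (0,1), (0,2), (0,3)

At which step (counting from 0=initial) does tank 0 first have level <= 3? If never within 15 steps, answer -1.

Answer: -1

Derivation:
Step 1: flows [1->0,0->2,3->0] -> levels [8 8 1 9]
Step 2: flows [0=1,0->2,3->0] -> levels [8 8 2 8]
Step 3: flows [0=1,0->2,0=3] -> levels [7 8 3 8]
Step 4: flows [1->0,0->2,3->0] -> levels [8 7 4 7]
Step 5: flows [0->1,0->2,0->3] -> levels [5 8 5 8]
Step 6: flows [1->0,0=2,3->0] -> levels [7 7 5 7]
Step 7: flows [0=1,0->2,0=3] -> levels [6 7 6 7]
Step 8: flows [1->0,0=2,3->0] -> levels [8 6 6 6]
Step 9: flows [0->1,0->2,0->3] -> levels [5 7 7 7]
Step 10: flows [1->0,2->0,3->0] -> levels [8 6 6 6]
  -> period-2 cycle (repeats step 8); tank 0 never drops to <=3
Tank 0 never reaches <=3 within 15 steps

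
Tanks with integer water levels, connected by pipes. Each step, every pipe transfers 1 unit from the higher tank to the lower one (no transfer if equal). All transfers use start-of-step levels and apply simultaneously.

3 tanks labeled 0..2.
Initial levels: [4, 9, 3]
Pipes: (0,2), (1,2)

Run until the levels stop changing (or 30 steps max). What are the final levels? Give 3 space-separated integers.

Answer: 5 5 6

Derivation:
Step 1: flows [0->2,1->2] -> levels [3 8 5]
Step 2: flows [2->0,1->2] -> levels [4 7 5]
Step 3: flows [2->0,1->2] -> levels [5 6 5]
Step 4: flows [0=2,1->2] -> levels [5 5 6]
Step 5: flows [2->0,2->1] -> levels [6 6 4]
Step 6: flows [0->2,1->2] -> levels [5 5 6]
  -> period-2 cycle: step 6 state = step 4 state; never stabilizes
  -> state at step 30: (30-4) mod 2 = 0, same as step 4 -> [5 5 6]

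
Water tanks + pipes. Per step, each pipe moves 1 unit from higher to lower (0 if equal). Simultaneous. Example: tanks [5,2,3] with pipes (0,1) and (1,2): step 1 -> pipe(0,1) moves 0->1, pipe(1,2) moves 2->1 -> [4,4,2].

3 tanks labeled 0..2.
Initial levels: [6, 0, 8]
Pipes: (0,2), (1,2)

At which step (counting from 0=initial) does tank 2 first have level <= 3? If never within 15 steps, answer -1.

Step 1: flows [2->0,2->1] -> levels [7 1 6]
Step 2: flows [0->2,2->1] -> levels [6 2 6]
Step 3: flows [0=2,2->1] -> levels [6 3 5]
Step 4: flows [0->2,2->1] -> levels [5 4 5]
Step 5: flows [0=2,2->1] -> levels [5 5 4]
Step 6: flows [0->2,1->2] -> levels [4 4 6]
Step 7: flows [2->0,2->1] -> levels [5 5 4]
  -> period-2 cycle (repeats step 5); tank 2 never drops to <=3
Tank 2 never reaches <=3 within 15 steps

Answer: -1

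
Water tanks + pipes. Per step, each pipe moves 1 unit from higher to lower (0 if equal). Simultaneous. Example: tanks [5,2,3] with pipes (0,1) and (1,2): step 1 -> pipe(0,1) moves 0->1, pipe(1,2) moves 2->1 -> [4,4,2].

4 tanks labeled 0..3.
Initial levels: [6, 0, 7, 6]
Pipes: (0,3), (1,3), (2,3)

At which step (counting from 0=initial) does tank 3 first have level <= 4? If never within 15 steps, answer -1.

Answer: 4

Derivation:
Step 1: flows [0=3,3->1,2->3] -> levels [6 1 6 6]
Step 2: flows [0=3,3->1,2=3] -> levels [6 2 6 5]
Step 3: flows [0->3,3->1,2->3] -> levels [5 3 5 6]
Step 4: flows [3->0,3->1,3->2] -> levels [6 4 6 3]
Tank 3 first reaches <=4 at step 4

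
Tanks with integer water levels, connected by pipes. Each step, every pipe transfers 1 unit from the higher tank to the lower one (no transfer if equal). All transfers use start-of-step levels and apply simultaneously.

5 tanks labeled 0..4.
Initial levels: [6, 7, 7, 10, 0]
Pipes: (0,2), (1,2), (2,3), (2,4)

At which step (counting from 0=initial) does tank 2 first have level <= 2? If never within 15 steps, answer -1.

Step 1: flows [2->0,1=2,3->2,2->4] -> levels [7 7 6 9 1]
Step 2: flows [0->2,1->2,3->2,2->4] -> levels [6 6 8 8 2]
Step 3: flows [2->0,2->1,2=3,2->4] -> levels [7 7 5 8 3]
Step 4: flows [0->2,1->2,3->2,2->4] -> levels [6 6 7 7 4]
Step 5: flows [2->0,2->1,2=3,2->4] -> levels [7 7 4 7 5]
Step 6: flows [0->2,1->2,3->2,4->2] -> levels [6 6 8 6 4]
Step 7: flows [2->0,2->1,2->3,2->4] -> levels [7 7 4 7 5]
  -> period-2 cycle (repeats step 5); tank 2 never drops to <=2
Tank 2 never reaches <=2 within 15 steps

Answer: -1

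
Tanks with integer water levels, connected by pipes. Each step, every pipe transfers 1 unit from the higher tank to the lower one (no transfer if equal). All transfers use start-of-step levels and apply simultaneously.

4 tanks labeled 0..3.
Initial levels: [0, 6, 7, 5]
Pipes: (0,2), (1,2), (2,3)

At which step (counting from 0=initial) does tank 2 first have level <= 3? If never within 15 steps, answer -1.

Answer: 6

Derivation:
Step 1: flows [2->0,2->1,2->3] -> levels [1 7 4 6]
Step 2: flows [2->0,1->2,3->2] -> levels [2 6 5 5]
Step 3: flows [2->0,1->2,2=3] -> levels [3 5 5 5]
Step 4: flows [2->0,1=2,2=3] -> levels [4 5 4 5]
Step 5: flows [0=2,1->2,3->2] -> levels [4 4 6 4]
Step 6: flows [2->0,2->1,2->3] -> levels [5 5 3 5]
Tank 2 first reaches <=3 at step 6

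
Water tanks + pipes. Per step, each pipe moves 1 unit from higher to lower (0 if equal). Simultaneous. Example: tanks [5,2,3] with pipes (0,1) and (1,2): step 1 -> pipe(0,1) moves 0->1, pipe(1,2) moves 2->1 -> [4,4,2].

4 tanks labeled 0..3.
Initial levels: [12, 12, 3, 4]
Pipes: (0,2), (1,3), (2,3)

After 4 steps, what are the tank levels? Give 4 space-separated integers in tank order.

Answer: 8 8 7 8

Derivation:
Step 1: flows [0->2,1->3,3->2] -> levels [11 11 5 4]
Step 2: flows [0->2,1->3,2->3] -> levels [10 10 5 6]
Step 3: flows [0->2,1->3,3->2] -> levels [9 9 7 6]
Step 4: flows [0->2,1->3,2->3] -> levels [8 8 7 8]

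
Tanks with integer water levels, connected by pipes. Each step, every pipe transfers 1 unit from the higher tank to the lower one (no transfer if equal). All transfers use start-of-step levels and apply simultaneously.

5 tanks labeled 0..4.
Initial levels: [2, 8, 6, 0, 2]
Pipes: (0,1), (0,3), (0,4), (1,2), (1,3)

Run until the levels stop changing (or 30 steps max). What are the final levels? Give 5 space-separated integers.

Answer: 4 5 4 2 3

Derivation:
Step 1: flows [1->0,0->3,0=4,1->2,1->3] -> levels [2 5 7 2 2]
Step 2: flows [1->0,0=3,0=4,2->1,1->3] -> levels [3 4 6 3 2]
Step 3: flows [1->0,0=3,0->4,2->1,1->3] -> levels [3 3 5 4 3]
Step 4: flows [0=1,3->0,0=4,2->1,3->1] -> levels [4 5 4 2 3]
Step 5: flows [1->0,0->3,0->4,1->2,1->3] -> levels [3 2 5 4 4]
Step 6: flows [0->1,3->0,4->0,2->1,3->1] -> levels [4 5 4 2 3]
  -> period-2 cycle: step 6 state = step 4 state; never stabilizes
  -> state at step 30: (30-4) mod 2 = 0, same as step 4 -> [4 5 4 2 3]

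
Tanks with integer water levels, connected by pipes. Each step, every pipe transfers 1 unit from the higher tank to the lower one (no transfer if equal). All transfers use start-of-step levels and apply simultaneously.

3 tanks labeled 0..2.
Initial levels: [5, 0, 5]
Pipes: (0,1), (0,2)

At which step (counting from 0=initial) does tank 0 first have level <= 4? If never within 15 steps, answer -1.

Answer: 1

Derivation:
Step 1: flows [0->1,0=2] -> levels [4 1 5]
Tank 0 first reaches <=4 at step 1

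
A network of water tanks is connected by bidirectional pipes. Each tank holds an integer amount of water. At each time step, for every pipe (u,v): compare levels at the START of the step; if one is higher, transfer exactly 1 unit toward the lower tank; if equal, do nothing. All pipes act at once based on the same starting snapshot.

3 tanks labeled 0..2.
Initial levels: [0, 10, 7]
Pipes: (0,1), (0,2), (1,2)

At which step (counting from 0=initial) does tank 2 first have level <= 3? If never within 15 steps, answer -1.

Answer: -1

Derivation:
Step 1: flows [1->0,2->0,1->2] -> levels [2 8 7]
Step 2: flows [1->0,2->0,1->2] -> levels [4 6 7]
Step 3: flows [1->0,2->0,2->1] -> levels [6 6 5]
Step 4: flows [0=1,0->2,1->2] -> levels [5 5 7]
Step 5: flows [0=1,2->0,2->1] -> levels [6 6 5]
  -> period-2 cycle (repeats step 3); tank 2 never drops to <=3
Tank 2 never reaches <=3 within 15 steps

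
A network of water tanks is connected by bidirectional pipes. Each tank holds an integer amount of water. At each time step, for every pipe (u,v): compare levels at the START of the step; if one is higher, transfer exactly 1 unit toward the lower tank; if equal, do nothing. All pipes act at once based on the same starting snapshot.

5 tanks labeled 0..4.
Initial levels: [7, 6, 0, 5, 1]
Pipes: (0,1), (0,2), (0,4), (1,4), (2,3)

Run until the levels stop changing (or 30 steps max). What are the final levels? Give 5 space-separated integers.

Answer: 3 4 4 3 5

Derivation:
Step 1: flows [0->1,0->2,0->4,1->4,3->2] -> levels [4 6 2 4 3]
Step 2: flows [1->0,0->2,0->4,1->4,3->2] -> levels [3 4 4 3 5]
Step 3: flows [1->0,2->0,4->0,4->1,2->3] -> levels [6 4 2 4 3]
Step 4: flows [0->1,0->2,0->4,1->4,3->2] -> levels [3 4 4 3 5]
  -> period-2 cycle: step 4 state = step 2 state; never stabilizes
  -> state at step 30: (30-2) mod 2 = 0, same as step 2 -> [3 4 4 3 5]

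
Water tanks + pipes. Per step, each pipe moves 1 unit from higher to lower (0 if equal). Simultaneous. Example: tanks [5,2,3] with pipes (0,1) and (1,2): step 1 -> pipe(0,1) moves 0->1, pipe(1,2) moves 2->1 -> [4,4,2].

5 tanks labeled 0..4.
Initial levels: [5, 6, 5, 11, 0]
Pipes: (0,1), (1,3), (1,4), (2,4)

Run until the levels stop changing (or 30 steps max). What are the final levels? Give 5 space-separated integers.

Answer: 5 7 6 5 4

Derivation:
Step 1: flows [1->0,3->1,1->4,2->4] -> levels [6 5 4 10 2]
Step 2: flows [0->1,3->1,1->4,2->4] -> levels [5 6 3 9 4]
Step 3: flows [1->0,3->1,1->4,4->2] -> levels [6 5 4 8 4]
Step 4: flows [0->1,3->1,1->4,2=4] -> levels [5 6 4 7 5]
Step 5: flows [1->0,3->1,1->4,4->2] -> levels [6 5 5 6 5]
Step 6: flows [0->1,3->1,1=4,2=4] -> levels [5 7 5 5 5]
Step 7: flows [1->0,1->3,1->4,2=4] -> levels [6 4 5 6 6]
Step 8: flows [0->1,3->1,4->1,4->2] -> levels [5 7 6 5 4]
Step 9: flows [1->0,1->3,1->4,2->4] -> levels [6 4 5 6 6]
  -> period-2 cycle: step 9 state = step 7 state; never stabilizes
  -> state at step 30: (30-7) mod 2 = 1, same as step 8 -> [5 7 6 5 4]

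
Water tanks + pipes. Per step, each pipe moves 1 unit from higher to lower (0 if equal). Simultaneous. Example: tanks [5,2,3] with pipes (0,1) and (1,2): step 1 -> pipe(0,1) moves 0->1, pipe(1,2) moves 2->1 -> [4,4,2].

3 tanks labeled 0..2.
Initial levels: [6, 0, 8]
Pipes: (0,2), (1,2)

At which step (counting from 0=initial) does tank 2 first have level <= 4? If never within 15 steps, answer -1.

Step 1: flows [2->0,2->1] -> levels [7 1 6]
Step 2: flows [0->2,2->1] -> levels [6 2 6]
Step 3: flows [0=2,2->1] -> levels [6 3 5]
Step 4: flows [0->2,2->1] -> levels [5 4 5]
Step 5: flows [0=2,2->1] -> levels [5 5 4]
Tank 2 first reaches <=4 at step 5

Answer: 5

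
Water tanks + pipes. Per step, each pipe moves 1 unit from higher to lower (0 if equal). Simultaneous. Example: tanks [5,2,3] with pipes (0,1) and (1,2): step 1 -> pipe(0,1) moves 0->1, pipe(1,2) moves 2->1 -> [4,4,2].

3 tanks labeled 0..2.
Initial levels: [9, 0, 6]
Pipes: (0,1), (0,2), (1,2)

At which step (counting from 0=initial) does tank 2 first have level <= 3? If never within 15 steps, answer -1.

Answer: -1

Derivation:
Step 1: flows [0->1,0->2,2->1] -> levels [7 2 6]
Step 2: flows [0->1,0->2,2->1] -> levels [5 4 6]
Step 3: flows [0->1,2->0,2->1] -> levels [5 6 4]
Step 4: flows [1->0,0->2,1->2] -> levels [5 4 6]
  -> period-2 cycle (repeats step 2); tank 2 never drops to <=3
Tank 2 never reaches <=3 within 15 steps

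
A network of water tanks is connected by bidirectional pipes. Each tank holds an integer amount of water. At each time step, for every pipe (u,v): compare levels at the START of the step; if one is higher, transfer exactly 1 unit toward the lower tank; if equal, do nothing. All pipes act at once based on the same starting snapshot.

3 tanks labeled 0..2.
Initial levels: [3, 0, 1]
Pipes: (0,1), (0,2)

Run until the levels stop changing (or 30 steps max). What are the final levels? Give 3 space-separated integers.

Answer: 2 1 1

Derivation:
Step 1: flows [0->1,0->2] -> levels [1 1 2]
Step 2: flows [0=1,2->0] -> levels [2 1 1]
Step 3: flows [0->1,0->2] -> levels [0 2 2]
Step 4: flows [1->0,2->0] -> levels [2 1 1]
  -> period-2 cycle: step 4 state = step 2 state; never stabilizes
  -> state at step 30: (30-2) mod 2 = 0, same as step 2 -> [2 1 1]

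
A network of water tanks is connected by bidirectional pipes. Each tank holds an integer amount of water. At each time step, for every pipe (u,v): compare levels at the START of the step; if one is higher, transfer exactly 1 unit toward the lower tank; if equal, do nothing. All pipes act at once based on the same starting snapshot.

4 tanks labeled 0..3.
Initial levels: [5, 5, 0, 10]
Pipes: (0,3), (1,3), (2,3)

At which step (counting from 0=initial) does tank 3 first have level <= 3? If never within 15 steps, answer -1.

Step 1: flows [3->0,3->1,3->2] -> levels [6 6 1 7]
Step 2: flows [3->0,3->1,3->2] -> levels [7 7 2 4]
Step 3: flows [0->3,1->3,3->2] -> levels [6 6 3 5]
Step 4: flows [0->3,1->3,3->2] -> levels [5 5 4 6]
Step 5: flows [3->0,3->1,3->2] -> levels [6 6 5 3]
Tank 3 first reaches <=3 at step 5

Answer: 5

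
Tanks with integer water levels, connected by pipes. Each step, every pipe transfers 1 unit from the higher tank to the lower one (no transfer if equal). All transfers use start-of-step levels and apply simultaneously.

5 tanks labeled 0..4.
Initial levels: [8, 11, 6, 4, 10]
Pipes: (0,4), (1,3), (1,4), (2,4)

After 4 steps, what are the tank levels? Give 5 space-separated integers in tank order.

Answer: 9 8 9 7 6

Derivation:
Step 1: flows [4->0,1->3,1->4,4->2] -> levels [9 9 7 5 9]
Step 2: flows [0=4,1->3,1=4,4->2] -> levels [9 8 8 6 8]
Step 3: flows [0->4,1->3,1=4,2=4] -> levels [8 7 8 7 9]
Step 4: flows [4->0,1=3,4->1,4->2] -> levels [9 8 9 7 6]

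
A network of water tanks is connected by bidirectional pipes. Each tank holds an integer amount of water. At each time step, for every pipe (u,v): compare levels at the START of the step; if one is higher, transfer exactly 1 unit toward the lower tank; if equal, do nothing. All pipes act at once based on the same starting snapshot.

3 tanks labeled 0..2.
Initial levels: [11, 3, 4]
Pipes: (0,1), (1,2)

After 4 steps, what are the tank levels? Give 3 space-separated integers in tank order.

Step 1: flows [0->1,2->1] -> levels [10 5 3]
Step 2: flows [0->1,1->2] -> levels [9 5 4]
Step 3: flows [0->1,1->2] -> levels [8 5 5]
Step 4: flows [0->1,1=2] -> levels [7 6 5]

Answer: 7 6 5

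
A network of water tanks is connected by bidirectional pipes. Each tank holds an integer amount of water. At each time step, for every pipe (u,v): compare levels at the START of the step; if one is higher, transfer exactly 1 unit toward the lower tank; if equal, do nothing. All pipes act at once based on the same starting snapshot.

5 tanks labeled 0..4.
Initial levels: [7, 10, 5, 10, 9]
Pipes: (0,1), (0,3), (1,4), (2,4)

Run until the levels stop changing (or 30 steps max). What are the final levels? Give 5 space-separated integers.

Step 1: flows [1->0,3->0,1->4,4->2] -> levels [9 8 6 9 9]
Step 2: flows [0->1,0=3,4->1,4->2] -> levels [8 10 7 9 7]
Step 3: flows [1->0,3->0,1->4,2=4] -> levels [10 8 7 8 8]
Step 4: flows [0->1,0->3,1=4,4->2] -> levels [8 9 8 9 7]
Step 5: flows [1->0,3->0,1->4,2->4] -> levels [10 7 7 8 9]
Step 6: flows [0->1,0->3,4->1,4->2] -> levels [8 9 8 9 7]
  -> period-2 cycle: step 6 state = step 4 state; never stabilizes
  -> state at step 30: (30-4) mod 2 = 0, same as step 4 -> [8 9 8 9 7]

Answer: 8 9 8 9 7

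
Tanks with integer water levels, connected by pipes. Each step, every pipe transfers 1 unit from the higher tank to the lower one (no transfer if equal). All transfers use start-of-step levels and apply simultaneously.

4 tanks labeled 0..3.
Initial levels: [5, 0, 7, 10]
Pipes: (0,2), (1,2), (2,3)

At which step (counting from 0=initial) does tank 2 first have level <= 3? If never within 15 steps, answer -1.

Answer: -1

Derivation:
Step 1: flows [2->0,2->1,3->2] -> levels [6 1 6 9]
Step 2: flows [0=2,2->1,3->2] -> levels [6 2 6 8]
Step 3: flows [0=2,2->1,3->2] -> levels [6 3 6 7]
Step 4: flows [0=2,2->1,3->2] -> levels [6 4 6 6]
Step 5: flows [0=2,2->1,2=3] -> levels [6 5 5 6]
Step 6: flows [0->2,1=2,3->2] -> levels [5 5 7 5]
Step 7: flows [2->0,2->1,2->3] -> levels [6 6 4 6]
Step 8: flows [0->2,1->2,3->2] -> levels [5 5 7 5]
  -> period-2 cycle (repeats step 6); tank 2 never drops to <=3
Tank 2 never reaches <=3 within 15 steps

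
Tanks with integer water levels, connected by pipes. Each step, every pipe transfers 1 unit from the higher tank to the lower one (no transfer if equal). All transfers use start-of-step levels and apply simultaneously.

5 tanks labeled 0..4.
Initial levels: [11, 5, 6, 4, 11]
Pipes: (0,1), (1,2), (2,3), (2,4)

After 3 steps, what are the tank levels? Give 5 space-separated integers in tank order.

Answer: 8 8 7 6 8

Derivation:
Step 1: flows [0->1,2->1,2->3,4->2] -> levels [10 7 5 5 10]
Step 2: flows [0->1,1->2,2=3,4->2] -> levels [9 7 7 5 9]
Step 3: flows [0->1,1=2,2->3,4->2] -> levels [8 8 7 6 8]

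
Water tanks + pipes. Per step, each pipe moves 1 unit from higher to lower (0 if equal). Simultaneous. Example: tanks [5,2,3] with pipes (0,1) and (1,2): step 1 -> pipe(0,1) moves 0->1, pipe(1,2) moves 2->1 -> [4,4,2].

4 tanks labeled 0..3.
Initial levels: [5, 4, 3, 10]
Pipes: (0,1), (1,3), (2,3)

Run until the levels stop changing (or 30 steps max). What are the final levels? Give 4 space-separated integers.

Step 1: flows [0->1,3->1,3->2] -> levels [4 6 4 8]
Step 2: flows [1->0,3->1,3->2] -> levels [5 6 5 6]
Step 3: flows [1->0,1=3,3->2] -> levels [6 5 6 5]
Step 4: flows [0->1,1=3,2->3] -> levels [5 6 5 6]
  -> period-2 cycle: step 4 state = step 2 state; never stabilizes
  -> state at step 30: (30-2) mod 2 = 0, same as step 2 -> [5 6 5 6]

Answer: 5 6 5 6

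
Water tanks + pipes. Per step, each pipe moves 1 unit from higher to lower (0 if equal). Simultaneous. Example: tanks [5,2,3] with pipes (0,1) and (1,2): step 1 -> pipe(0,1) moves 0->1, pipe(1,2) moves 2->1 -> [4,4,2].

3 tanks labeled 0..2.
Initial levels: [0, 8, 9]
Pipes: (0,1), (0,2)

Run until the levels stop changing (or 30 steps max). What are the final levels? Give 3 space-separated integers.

Step 1: flows [1->0,2->0] -> levels [2 7 8]
Step 2: flows [1->0,2->0] -> levels [4 6 7]
Step 3: flows [1->0,2->0] -> levels [6 5 6]
Step 4: flows [0->1,0=2] -> levels [5 6 6]
Step 5: flows [1->0,2->0] -> levels [7 5 5]
Step 6: flows [0->1,0->2] -> levels [5 6 6]
  -> period-2 cycle: step 6 state = step 4 state; never stabilizes
  -> state at step 30: (30-4) mod 2 = 0, same as step 4 -> [5 6 6]

Answer: 5 6 6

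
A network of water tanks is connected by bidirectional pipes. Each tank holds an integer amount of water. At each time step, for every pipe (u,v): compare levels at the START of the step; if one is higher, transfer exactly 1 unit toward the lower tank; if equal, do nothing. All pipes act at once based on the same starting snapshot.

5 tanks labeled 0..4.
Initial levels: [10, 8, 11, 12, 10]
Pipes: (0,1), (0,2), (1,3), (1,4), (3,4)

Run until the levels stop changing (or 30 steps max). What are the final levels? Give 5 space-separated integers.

Step 1: flows [0->1,2->0,3->1,4->1,3->4] -> levels [10 11 10 10 10]
Step 2: flows [1->0,0=2,1->3,1->4,3=4] -> levels [11 8 10 11 11]
Step 3: flows [0->1,0->2,3->1,4->1,3=4] -> levels [9 11 11 10 10]
Step 4: flows [1->0,2->0,1->3,1->4,3=4] -> levels [11 8 10 11 11]
  -> period-2 cycle: step 4 state = step 2 state; never stabilizes
  -> state at step 30: (30-2) mod 2 = 0, same as step 2 -> [11 8 10 11 11]

Answer: 11 8 10 11 11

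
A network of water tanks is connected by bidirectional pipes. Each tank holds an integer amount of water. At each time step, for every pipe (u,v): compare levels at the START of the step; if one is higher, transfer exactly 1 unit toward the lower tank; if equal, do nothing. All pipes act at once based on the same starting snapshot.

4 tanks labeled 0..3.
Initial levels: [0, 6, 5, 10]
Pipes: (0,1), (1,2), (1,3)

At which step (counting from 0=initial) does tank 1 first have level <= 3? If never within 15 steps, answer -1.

Answer: -1

Derivation:
Step 1: flows [1->0,1->2,3->1] -> levels [1 5 6 9]
Step 2: flows [1->0,2->1,3->1] -> levels [2 6 5 8]
Step 3: flows [1->0,1->2,3->1] -> levels [3 5 6 7]
Step 4: flows [1->0,2->1,3->1] -> levels [4 6 5 6]
Step 5: flows [1->0,1->2,1=3] -> levels [5 4 6 6]
Step 6: flows [0->1,2->1,3->1] -> levels [4 7 5 5]
Step 7: flows [1->0,1->2,1->3] -> levels [5 4 6 6]
  -> period-2 cycle (repeats step 5); tank 1 never drops to <=3
Tank 1 never reaches <=3 within 15 steps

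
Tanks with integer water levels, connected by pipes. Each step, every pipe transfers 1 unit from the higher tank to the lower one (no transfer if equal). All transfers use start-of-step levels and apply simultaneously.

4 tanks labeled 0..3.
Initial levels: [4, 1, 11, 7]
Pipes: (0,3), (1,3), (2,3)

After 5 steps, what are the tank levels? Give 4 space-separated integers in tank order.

Step 1: flows [3->0,3->1,2->3] -> levels [5 2 10 6]
Step 2: flows [3->0,3->1,2->3] -> levels [6 3 9 5]
Step 3: flows [0->3,3->1,2->3] -> levels [5 4 8 6]
Step 4: flows [3->0,3->1,2->3] -> levels [6 5 7 5]
Step 5: flows [0->3,1=3,2->3] -> levels [5 5 6 7]

Answer: 5 5 6 7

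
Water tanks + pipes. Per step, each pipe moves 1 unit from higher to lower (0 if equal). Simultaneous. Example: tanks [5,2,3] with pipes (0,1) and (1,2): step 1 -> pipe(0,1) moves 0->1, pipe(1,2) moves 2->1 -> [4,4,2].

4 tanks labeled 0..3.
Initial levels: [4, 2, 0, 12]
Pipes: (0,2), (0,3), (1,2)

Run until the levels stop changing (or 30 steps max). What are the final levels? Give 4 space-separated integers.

Answer: 6 5 3 4

Derivation:
Step 1: flows [0->2,3->0,1->2] -> levels [4 1 2 11]
Step 2: flows [0->2,3->0,2->1] -> levels [4 2 2 10]
Step 3: flows [0->2,3->0,1=2] -> levels [4 2 3 9]
Step 4: flows [0->2,3->0,2->1] -> levels [4 3 3 8]
Step 5: flows [0->2,3->0,1=2] -> levels [4 3 4 7]
Step 6: flows [0=2,3->0,2->1] -> levels [5 4 3 6]
Step 7: flows [0->2,3->0,1->2] -> levels [5 3 5 5]
Step 8: flows [0=2,0=3,2->1] -> levels [5 4 4 5]
Step 9: flows [0->2,0=3,1=2] -> levels [4 4 5 5]
Step 10: flows [2->0,3->0,2->1] -> levels [6 5 3 4]
Step 11: flows [0->2,0->3,1->2] -> levels [4 4 5 5]
  -> period-2 cycle: step 11 state = step 9 state; never stabilizes
  -> state at step 30: (30-9) mod 2 = 1, same as step 10 -> [6 5 3 4]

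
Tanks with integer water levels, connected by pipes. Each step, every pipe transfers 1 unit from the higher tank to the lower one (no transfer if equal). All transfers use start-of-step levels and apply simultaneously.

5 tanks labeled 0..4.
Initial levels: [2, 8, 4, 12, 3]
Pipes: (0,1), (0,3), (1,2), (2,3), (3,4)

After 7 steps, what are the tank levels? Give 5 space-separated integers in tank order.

Answer: 5 7 5 7 5

Derivation:
Step 1: flows [1->0,3->0,1->2,3->2,3->4] -> levels [4 6 6 9 4]
Step 2: flows [1->0,3->0,1=2,3->2,3->4] -> levels [6 5 7 6 5]
Step 3: flows [0->1,0=3,2->1,2->3,3->4] -> levels [5 7 5 6 6]
Step 4: flows [1->0,3->0,1->2,3->2,3=4] -> levels [7 5 7 4 6]
Step 5: flows [0->1,0->3,2->1,2->3,4->3] -> levels [5 7 5 7 5]
Step 6: flows [1->0,3->0,1->2,3->2,3->4] -> levels [7 5 7 4 6]
  -> period-2 cycle: step 6 state = step 4 state
  -> state at step 7: (7-4) mod 2 = 1, same as step 5 -> [5 7 5 7 5]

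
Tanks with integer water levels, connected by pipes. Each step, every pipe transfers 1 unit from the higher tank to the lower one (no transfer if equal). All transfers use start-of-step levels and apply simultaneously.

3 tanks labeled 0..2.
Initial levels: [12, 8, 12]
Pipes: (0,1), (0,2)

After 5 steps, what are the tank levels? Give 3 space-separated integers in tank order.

Step 1: flows [0->1,0=2] -> levels [11 9 12]
Step 2: flows [0->1,2->0] -> levels [11 10 11]
Step 3: flows [0->1,0=2] -> levels [10 11 11]
Step 4: flows [1->0,2->0] -> levels [12 10 10]
Step 5: flows [0->1,0->2] -> levels [10 11 11]

Answer: 10 11 11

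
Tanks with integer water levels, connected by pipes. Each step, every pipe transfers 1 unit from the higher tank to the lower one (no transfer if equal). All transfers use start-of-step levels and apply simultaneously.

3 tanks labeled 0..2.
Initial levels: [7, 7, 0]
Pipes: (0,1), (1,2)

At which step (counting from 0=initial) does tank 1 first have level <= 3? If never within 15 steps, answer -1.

Answer: -1

Derivation:
Step 1: flows [0=1,1->2] -> levels [7 6 1]
Step 2: flows [0->1,1->2] -> levels [6 6 2]
Step 3: flows [0=1,1->2] -> levels [6 5 3]
Step 4: flows [0->1,1->2] -> levels [5 5 4]
Step 5: flows [0=1,1->2] -> levels [5 4 5]
Step 6: flows [0->1,2->1] -> levels [4 6 4]
Step 7: flows [1->0,1->2] -> levels [5 4 5]
  -> period-2 cycle (repeats step 5); tank 1 never drops to <=3
Tank 1 never reaches <=3 within 15 steps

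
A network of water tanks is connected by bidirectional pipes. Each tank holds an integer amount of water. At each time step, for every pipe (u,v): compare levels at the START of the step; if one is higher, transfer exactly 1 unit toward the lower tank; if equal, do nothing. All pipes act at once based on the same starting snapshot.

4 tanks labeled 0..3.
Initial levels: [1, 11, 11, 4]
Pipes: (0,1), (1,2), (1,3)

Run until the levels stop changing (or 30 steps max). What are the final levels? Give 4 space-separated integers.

Step 1: flows [1->0,1=2,1->3] -> levels [2 9 11 5]
Step 2: flows [1->0,2->1,1->3] -> levels [3 8 10 6]
Step 3: flows [1->0,2->1,1->3] -> levels [4 7 9 7]
Step 4: flows [1->0,2->1,1=3] -> levels [5 7 8 7]
Step 5: flows [1->0,2->1,1=3] -> levels [6 7 7 7]
Step 6: flows [1->0,1=2,1=3] -> levels [7 6 7 7]
Step 7: flows [0->1,2->1,3->1] -> levels [6 9 6 6]
Step 8: flows [1->0,1->2,1->3] -> levels [7 6 7 7]
  -> period-2 cycle: step 8 state = step 6 state; never stabilizes
  -> state at step 30: (30-6) mod 2 = 0, same as step 6 -> [7 6 7 7]

Answer: 7 6 7 7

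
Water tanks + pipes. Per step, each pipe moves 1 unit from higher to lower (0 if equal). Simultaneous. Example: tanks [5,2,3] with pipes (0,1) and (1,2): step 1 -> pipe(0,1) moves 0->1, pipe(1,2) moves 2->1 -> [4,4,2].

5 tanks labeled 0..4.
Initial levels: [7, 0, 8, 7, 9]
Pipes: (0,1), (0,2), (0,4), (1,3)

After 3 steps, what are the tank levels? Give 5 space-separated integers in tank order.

Answer: 7 6 7 4 7

Derivation:
Step 1: flows [0->1,2->0,4->0,3->1] -> levels [8 2 7 6 8]
Step 2: flows [0->1,0->2,0=4,3->1] -> levels [6 4 8 5 8]
Step 3: flows [0->1,2->0,4->0,3->1] -> levels [7 6 7 4 7]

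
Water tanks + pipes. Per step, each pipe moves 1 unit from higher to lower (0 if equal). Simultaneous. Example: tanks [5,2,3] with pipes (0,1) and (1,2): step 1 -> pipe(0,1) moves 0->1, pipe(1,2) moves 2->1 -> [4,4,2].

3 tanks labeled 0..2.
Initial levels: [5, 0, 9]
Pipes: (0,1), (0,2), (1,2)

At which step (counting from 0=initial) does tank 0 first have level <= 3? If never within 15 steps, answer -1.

Answer: -1

Derivation:
Step 1: flows [0->1,2->0,2->1] -> levels [5 2 7]
Step 2: flows [0->1,2->0,2->1] -> levels [5 4 5]
Step 3: flows [0->1,0=2,2->1] -> levels [4 6 4]
Step 4: flows [1->0,0=2,1->2] -> levels [5 4 5]
  -> period-2 cycle (repeats step 2); tank 0 never drops to <=3
Tank 0 never reaches <=3 within 15 steps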